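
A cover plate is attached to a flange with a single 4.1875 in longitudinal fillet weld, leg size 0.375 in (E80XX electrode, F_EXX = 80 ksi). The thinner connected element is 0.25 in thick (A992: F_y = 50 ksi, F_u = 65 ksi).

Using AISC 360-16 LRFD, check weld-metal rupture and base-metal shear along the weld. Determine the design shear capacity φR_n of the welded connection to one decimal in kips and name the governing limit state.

Weld metal: throat = 0.707×0.375 = 0.26513 in, L = 4.1875 in. φR_n = 0.75 × 0.6 × 80 × 0.26513 × 4.1875 = 40.0 kips.
Base metal shear (0.25 in plate): yield φR_n = 1.0×0.6×50×0.25×4.1875 = 31.4 kips; rupture φR_n = 0.75×0.6×65×0.25×4.1875 = 30.6 kips; take 30.6 kips (rupture).
Governing: min(40.0, 30.6) = 30.6 kips → base-metal shear.

30.6 kips (base-metal shear governs)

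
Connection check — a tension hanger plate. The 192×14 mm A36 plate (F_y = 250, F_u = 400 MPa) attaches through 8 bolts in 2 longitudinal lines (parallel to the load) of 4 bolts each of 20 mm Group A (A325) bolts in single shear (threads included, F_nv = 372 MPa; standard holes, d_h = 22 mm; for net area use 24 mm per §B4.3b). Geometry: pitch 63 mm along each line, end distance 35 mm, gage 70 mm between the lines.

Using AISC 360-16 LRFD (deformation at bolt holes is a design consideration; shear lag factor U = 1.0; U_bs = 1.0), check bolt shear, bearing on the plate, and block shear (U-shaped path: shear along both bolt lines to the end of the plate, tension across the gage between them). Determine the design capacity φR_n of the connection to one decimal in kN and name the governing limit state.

Bolt shear: A_b = π(20)²/4 = 314.16 mm². φR_n = 0.75 × 372 × 314.16 × 8 × 1 = 701.2 kN.
Bearing (14 mm plate, F_u = 400 MPa): end bolts L_c = 35 − 22/2 = 24, R_n = min(1.2×24×14×400, 2.4×20×14×400) = 161.28 kN/bolt; interior L_c = 63 − 22 = 41, R_n = 268.8 kN/bolt. φR_n = 0.75 × (2×161.28 + 6×268.8) = 1451.5 kN.
Block shear: shear path 2×[35+3×63] = 2×224 mm, A_gv = 6272, A_nv = 2×(224 − 3.5×24)×14 = 3920 mm²; tension across gage: (70 − 1×24)×14 = 644 mm². R_n = min(0.6×400×3920, 0.6×250×6272) + 1.0×400×644 = min(940.8, 940.8) + 257.6 = 1198.4 kN. φR_n = 0.75 × 1198.4 = 898.8 kN.
Governing: min(701.2, 1451.5, 898.8) = 701.2 kN → bolt shear.

701.2 kN (bolt shear governs)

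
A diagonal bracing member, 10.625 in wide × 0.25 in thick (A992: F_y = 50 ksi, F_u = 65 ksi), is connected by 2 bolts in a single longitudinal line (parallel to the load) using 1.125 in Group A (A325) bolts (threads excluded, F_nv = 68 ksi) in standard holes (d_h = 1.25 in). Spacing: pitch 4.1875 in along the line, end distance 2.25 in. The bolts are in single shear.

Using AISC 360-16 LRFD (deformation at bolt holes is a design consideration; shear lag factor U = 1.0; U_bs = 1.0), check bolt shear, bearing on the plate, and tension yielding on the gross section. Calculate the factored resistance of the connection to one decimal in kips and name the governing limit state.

56.7 kips (bearing governs)

Bolt shear: A_b = π(1.125)²/4 = 0.99402 in². φR_n = 0.75 × 68 × 0.99402 × 2 × 1 = 101.4 kips.
Bearing (0.25 in plate, F_u = 65 ksi): end bolts L_c = 2.25 − 1.25/2 = 1.625, R_n = min(1.2×1.625×0.25×65, 2.4×1.125×0.25×65) = 31.688 kips/bolt; interior L_c = 4.1875 − 1.25 = 2.9375, R_n = 43.875 kips/bolt. φR_n = 0.75 × (1×31.688 + 1×43.875) = 56.7 kips.
Tension yield (gross): A_g = 10.625×0.25 = 2.6563 in². φR_n = 0.90 × 50 × 2.6563 = 119.5 kips.
Governing: min(101.4, 56.7, 119.5) = 56.7 kips → bearing.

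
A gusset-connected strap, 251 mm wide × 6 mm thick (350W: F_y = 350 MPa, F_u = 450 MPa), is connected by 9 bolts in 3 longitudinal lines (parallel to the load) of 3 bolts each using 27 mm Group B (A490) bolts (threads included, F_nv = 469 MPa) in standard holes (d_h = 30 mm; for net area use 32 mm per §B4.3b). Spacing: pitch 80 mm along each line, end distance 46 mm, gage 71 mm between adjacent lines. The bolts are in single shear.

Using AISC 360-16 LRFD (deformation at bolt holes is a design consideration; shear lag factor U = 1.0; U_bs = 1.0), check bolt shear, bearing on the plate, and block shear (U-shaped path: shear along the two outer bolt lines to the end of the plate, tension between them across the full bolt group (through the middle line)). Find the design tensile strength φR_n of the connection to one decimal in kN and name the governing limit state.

Bolt shear: A_b = π(27)²/4 = 572.56 mm². φR_n = 0.75 × 469 × 572.56 × 9 × 1 = 1812.6 kN.
Bearing (6 mm plate, F_u = 450 MPa): end bolts L_c = 46 − 30/2 = 31, R_n = min(1.2×31×6×450, 2.4×27×6×450) = 100.44 kN/bolt; interior L_c = 80 − 30 = 50, R_n = 162 kN/bolt. φR_n = 0.75 × (3×100.44 + 6×162) = 955.0 kN.
Block shear: shear path 2×[46+2×80] = 2×206 mm, A_gv = 2472, A_nv = 2×(206 − 2.5×32)×6 = 1512 mm²; tension across gage: (142 − 2×32)×6 = 468 mm². R_n = min(0.6×450×1512, 0.6×350×2472) + 1.0×450×468 = min(408.24, 519.12) + 210.6 = 618.84 kN. φR_n = 0.75 × 618.84 = 464.1 kN.
Governing: min(1812.6, 955.0, 464.1) = 464.1 kN → block shear.

464.1 kN (block shear governs)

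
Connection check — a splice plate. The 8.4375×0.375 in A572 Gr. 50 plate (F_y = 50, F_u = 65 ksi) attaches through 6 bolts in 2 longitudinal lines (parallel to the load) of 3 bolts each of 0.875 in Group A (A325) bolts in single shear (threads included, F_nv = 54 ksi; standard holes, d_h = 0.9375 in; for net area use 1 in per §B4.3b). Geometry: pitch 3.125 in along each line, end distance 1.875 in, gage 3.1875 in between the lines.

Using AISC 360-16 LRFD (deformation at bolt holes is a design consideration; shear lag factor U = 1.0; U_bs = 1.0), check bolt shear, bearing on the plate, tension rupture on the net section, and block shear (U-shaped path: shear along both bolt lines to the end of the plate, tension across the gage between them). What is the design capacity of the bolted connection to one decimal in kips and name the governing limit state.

117.7 kips (net-section rupture governs)

Bolt shear: A_b = π(0.875)²/4 = 0.60132 in². φR_n = 0.75 × 54 × 0.60132 × 6 × 1 = 146.1 kips.
Bearing (0.375 in plate, F_u = 65 ksi): end bolts L_c = 1.875 − 0.9375/2 = 1.40625, R_n = min(1.2×1.40625×0.375×65, 2.4×0.875×0.375×65) = 41.133 kips/bolt; interior L_c = 3.125 − 0.9375 = 2.1875, R_n = 51.188 kips/bolt. φR_n = 0.75 × (2×41.133 + 4×51.188) = 215.3 kips.
Tension rupture (net): A_n = (8.4375 − 2×1)×0.375 = 2.4141 in² (U = 1.0, A_e = A_n). φR_n = 0.75 × 65 × 2.4141 = 117.7 kips.
Block shear: shear path 2×[1.875+2×3.125] = 2×8.125 in, A_gv = 6.0938, A_nv = 2×(8.125 − 2.5×1)×0.375 = 4.2188 in²; tension across gage: (3.1875 − 1×1)×0.375 = 0.82031 in². R_n = min(0.6×65×4.2188, 0.6×50×6.0938) + 1.0×65×0.82031 = min(164.53, 182.81) + 53.32 = 217.85 kips. φR_n = 0.75 × 217.85 = 163.4 kips.
Governing: min(146.1, 215.3, 117.7, 163.4) = 117.7 kips → net-section rupture.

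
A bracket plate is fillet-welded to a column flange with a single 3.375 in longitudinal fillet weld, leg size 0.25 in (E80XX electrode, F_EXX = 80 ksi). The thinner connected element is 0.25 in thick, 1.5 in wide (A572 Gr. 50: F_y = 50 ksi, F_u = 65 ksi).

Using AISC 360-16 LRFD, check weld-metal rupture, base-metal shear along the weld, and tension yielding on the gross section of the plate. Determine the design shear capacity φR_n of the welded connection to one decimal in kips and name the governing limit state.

16.9 kips (gross-section yield governs)

Weld metal: throat = 0.707×0.25 = 0.17675 in, L = 3.375 in. φR_n = 0.75 × 0.6 × 80 × 0.17675 × 3.375 = 21.5 kips.
Base metal shear (0.25 in plate): yield φR_n = 1.0×0.6×50×0.25×3.375 = 25.3 kips; rupture φR_n = 0.75×0.6×65×0.25×3.375 = 24.7 kips; take 24.7 kips (rupture).
Tension yield (gross): A_g = 1.5×0.25 = 0.375 in². φR_n = 0.90 × 50 × 0.375 = 16.9 kips.
Governing: min(21.5, 24.7, 16.9) = 16.9 kips → gross-section yield.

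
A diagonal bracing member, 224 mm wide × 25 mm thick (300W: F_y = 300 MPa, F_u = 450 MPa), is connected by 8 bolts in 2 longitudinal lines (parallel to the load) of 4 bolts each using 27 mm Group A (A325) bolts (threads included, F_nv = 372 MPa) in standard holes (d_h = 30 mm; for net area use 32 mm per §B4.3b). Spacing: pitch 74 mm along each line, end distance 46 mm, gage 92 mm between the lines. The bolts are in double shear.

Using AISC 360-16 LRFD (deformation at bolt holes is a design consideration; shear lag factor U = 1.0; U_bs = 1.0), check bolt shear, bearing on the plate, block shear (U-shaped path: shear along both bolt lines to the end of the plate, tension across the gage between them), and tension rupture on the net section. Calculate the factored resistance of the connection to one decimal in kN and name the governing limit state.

Bolt shear: A_b = π(27)²/4 = 572.56 mm². φR_n = 0.75 × 372 × 572.56 × 8 × 2 = 2555.9 kN.
Bearing (25 mm plate, F_u = 450 MPa): end bolts L_c = 46 − 30/2 = 31, R_n = min(1.2×31×25×450, 2.4×27×25×450) = 418.5 kN/bolt; interior L_c = 74 − 30 = 44, R_n = 594 kN/bolt. φR_n = 0.75 × (2×418.5 + 6×594) = 3300.8 kN.
Block shear: shear path 2×[46+3×74] = 2×268 mm, A_gv = 13400, A_nv = 2×(268 − 3.5×32)×25 = 7800 mm²; tension across gage: (92 − 1×32)×25 = 1500 mm². R_n = min(0.6×450×7800, 0.6×300×13400) + 1.0×450×1500 = min(2106, 2412) + 675 = 2781 kN. φR_n = 0.75 × 2781 = 2085.8 kN.
Tension rupture (net): A_n = (224 − 2×32)×25 = 4000 mm² (U = 1.0, A_e = A_n). φR_n = 0.75 × 450 × 4000 = 1350.0 kN.
Governing: min(2555.9, 3300.8, 2085.8, 1350.0) = 1350.0 kN → net-section rupture.

1350.0 kN (net-section rupture governs)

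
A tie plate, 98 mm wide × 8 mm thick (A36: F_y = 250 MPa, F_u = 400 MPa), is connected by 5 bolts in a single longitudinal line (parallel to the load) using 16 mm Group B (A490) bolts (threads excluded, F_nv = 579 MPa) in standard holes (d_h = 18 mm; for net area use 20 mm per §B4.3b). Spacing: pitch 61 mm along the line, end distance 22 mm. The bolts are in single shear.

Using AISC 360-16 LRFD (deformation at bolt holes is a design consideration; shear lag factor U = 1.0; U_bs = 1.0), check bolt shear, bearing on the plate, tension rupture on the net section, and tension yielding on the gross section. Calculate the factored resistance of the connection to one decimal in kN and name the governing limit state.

Bolt shear: A_b = π(16)²/4 = 201.06 mm². φR_n = 0.75 × 579 × 201.06 × 5 × 1 = 436.6 kN.
Bearing (8 mm plate, F_u = 400 MPa): end bolts L_c = 22 − 18/2 = 13, R_n = min(1.2×13×8×400, 2.4×16×8×400) = 49.92 kN/bolt; interior L_c = 61 − 18 = 43, R_n = 122.88 kN/bolt. φR_n = 0.75 × (1×49.92 + 4×122.88) = 406.1 kN.
Tension rupture (net): A_n = (98 − 1×20)×8 = 624 mm² (U = 1.0, A_e = A_n). φR_n = 0.75 × 400 × 624 = 187.2 kN.
Tension yield (gross): A_g = 98×8 = 784 mm². φR_n = 0.90 × 250 × 784 = 176.4 kN.
Governing: min(436.6, 406.1, 187.2, 176.4) = 176.4 kN → gross-section yield.

176.4 kN (gross-section yield governs)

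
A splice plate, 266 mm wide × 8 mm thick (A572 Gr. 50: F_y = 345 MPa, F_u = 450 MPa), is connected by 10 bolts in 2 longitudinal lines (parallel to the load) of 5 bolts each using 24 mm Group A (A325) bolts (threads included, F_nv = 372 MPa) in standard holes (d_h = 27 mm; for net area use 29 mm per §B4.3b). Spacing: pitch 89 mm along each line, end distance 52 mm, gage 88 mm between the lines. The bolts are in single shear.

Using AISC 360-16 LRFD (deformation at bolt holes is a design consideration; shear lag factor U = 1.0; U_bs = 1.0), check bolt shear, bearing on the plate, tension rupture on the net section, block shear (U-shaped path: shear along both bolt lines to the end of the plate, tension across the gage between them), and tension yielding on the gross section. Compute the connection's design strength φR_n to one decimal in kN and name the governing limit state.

561.6 kN (net-section rupture governs)

Bolt shear: A_b = π(24)²/4 = 452.39 mm². φR_n = 0.75 × 372 × 452.39 × 10 × 1 = 1262.2 kN.
Bearing (8 mm plate, F_u = 450 MPa): end bolts L_c = 52 − 27/2 = 38.5, R_n = min(1.2×38.5×8×450, 2.4×24×8×450) = 166.32 kN/bolt; interior L_c = 89 − 27 = 62, R_n = 207.36 kN/bolt. φR_n = 0.75 × (2×166.32 + 8×207.36) = 1493.6 kN.
Tension rupture (net): A_n = (266 − 2×29)×8 = 1664 mm² (U = 1.0, A_e = A_n). φR_n = 0.75 × 450 × 1664 = 561.6 kN.
Block shear: shear path 2×[52+4×89] = 2×408 mm, A_gv = 6528, A_nv = 2×(408 − 4.5×29)×8 = 4440 mm²; tension across gage: (88 − 1×29)×8 = 472 mm². R_n = min(0.6×450×4440, 0.6×345×6528) + 1.0×450×472 = min(1198.8, 1351.3) + 212.4 = 1411.2 kN. φR_n = 0.75 × 1411.2 = 1058.4 kN.
Tension yield (gross): A_g = 266×8 = 2128 mm². φR_n = 0.90 × 345 × 2128 = 660.7 kN.
Governing: min(1262.2, 1493.6, 561.6, 1058.4, 660.7) = 561.6 kN → net-section rupture.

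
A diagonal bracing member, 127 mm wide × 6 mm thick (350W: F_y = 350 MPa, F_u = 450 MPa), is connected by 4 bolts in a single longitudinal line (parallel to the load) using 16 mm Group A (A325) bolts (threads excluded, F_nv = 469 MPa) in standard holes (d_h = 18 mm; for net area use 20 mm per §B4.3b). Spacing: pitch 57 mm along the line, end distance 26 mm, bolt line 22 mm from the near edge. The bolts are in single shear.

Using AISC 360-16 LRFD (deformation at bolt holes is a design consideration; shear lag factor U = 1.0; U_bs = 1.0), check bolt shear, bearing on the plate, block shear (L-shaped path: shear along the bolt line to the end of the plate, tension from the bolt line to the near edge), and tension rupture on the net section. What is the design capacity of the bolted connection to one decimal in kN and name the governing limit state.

178.6 kN (block shear governs)

Bolt shear: A_b = π(16)²/4 = 201.06 mm². φR_n = 0.75 × 469 × 201.06 × 4 × 1 = 282.9 kN.
Bearing (6 mm plate, F_u = 450 MPa): end bolts L_c = 26 − 18/2 = 17, R_n = min(1.2×17×6×450, 2.4×16×6×450) = 55.08 kN/bolt; interior L_c = 57 − 18 = 39, R_n = 103.68 kN/bolt. φR_n = 0.75 × (1×55.08 + 3×103.68) = 274.6 kN.
Block shear: shear path 1×[26+3×57] = 1×197 mm, A_gv = 1182, A_nv = 1×(197 − 3.5×20)×6 = 762 mm²; tension to near edge: (22 − 0.5×20)×6 = 72 mm². R_n = min(0.6×450×762, 0.6×350×1182) + 1.0×450×72 = min(205.74, 248.22) + 32.4 = 238.14 kN. φR_n = 0.75 × 238.14 = 178.6 kN.
Tension rupture (net): A_n = (127 − 1×20)×6 = 642 mm² (U = 1.0, A_e = A_n). φR_n = 0.75 × 450 × 642 = 216.7 kN.
Governing: min(282.9, 274.6, 178.6, 216.7) = 178.6 kN → block shear.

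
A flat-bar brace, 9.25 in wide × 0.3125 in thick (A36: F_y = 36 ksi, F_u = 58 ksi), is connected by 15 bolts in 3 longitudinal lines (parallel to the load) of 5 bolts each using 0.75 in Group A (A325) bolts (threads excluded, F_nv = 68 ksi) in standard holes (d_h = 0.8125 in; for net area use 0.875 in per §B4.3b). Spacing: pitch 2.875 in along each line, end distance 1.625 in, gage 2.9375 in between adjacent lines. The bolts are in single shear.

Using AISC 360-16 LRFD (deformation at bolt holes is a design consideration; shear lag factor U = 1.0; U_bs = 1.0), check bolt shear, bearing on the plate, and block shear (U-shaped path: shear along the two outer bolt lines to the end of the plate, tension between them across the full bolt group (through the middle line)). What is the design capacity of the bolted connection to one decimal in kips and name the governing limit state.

189.0 kips (block shear governs)

Bolt shear: A_b = π(0.75)²/4 = 0.44179 in². φR_n = 0.75 × 68 × 0.44179 × 15 × 1 = 338.0 kips.
Bearing (0.3125 in plate, F_u = 58 ksi): end bolts L_c = 1.625 − 0.8125/2 = 1.21875, R_n = min(1.2×1.21875×0.3125×58, 2.4×0.75×0.3125×58) = 26.508 kips/bolt; interior L_c = 2.875 − 0.8125 = 2.0625, R_n = 32.625 kips/bolt. φR_n = 0.75 × (3×26.508 + 12×32.625) = 353.3 kips.
Block shear: shear path 2×[1.625+4×2.875] = 2×13.125 in, A_gv = 8.2031, A_nv = 2×(13.125 − 4.5×0.875)×0.3125 = 5.7422 in²; tension across gage: (5.875 − 2×0.875)×0.3125 = 1.2891 in². R_n = min(0.6×58×5.7422, 0.6×36×8.2031) + 1.0×58×1.2891 = min(199.83, 177.19) + 74.768 = 251.96 kips. φR_n = 0.75 × 251.96 = 189.0 kips.
Governing: min(338.0, 353.3, 189.0) = 189.0 kips → block shear.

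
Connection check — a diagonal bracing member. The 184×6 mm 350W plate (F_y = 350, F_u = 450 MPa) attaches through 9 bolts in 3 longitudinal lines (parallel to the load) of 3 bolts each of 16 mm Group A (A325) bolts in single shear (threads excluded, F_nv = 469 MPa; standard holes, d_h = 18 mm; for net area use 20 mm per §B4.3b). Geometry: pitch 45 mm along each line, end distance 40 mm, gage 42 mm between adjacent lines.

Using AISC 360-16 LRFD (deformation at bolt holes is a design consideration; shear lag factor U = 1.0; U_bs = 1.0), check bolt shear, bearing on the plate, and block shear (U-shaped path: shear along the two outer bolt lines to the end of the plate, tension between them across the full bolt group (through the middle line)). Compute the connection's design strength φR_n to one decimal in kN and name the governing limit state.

Bolt shear: A_b = π(16)²/4 = 201.06 mm². φR_n = 0.75 × 469 × 201.06 × 9 × 1 = 636.5 kN.
Bearing (6 mm plate, F_u = 450 MPa): end bolts L_c = 40 − 18/2 = 31, R_n = min(1.2×31×6×450, 2.4×16×6×450) = 100.44 kN/bolt; interior L_c = 45 − 18 = 27, R_n = 87.48 kN/bolt. φR_n = 0.75 × (3×100.44 + 6×87.48) = 619.7 kN.
Block shear: shear path 2×[40+2×45] = 2×130 mm, A_gv = 1560, A_nv = 2×(130 − 2.5×20)×6 = 960 mm²; tension across gage: (84 − 2×20)×6 = 264 mm². R_n = min(0.6×450×960, 0.6×350×1560) + 1.0×450×264 = min(259.2, 327.6) + 118.8 = 378 kN. φR_n = 0.75 × 378 = 283.5 kN.
Governing: min(636.5, 619.7, 283.5) = 283.5 kN → block shear.

283.5 kN (block shear governs)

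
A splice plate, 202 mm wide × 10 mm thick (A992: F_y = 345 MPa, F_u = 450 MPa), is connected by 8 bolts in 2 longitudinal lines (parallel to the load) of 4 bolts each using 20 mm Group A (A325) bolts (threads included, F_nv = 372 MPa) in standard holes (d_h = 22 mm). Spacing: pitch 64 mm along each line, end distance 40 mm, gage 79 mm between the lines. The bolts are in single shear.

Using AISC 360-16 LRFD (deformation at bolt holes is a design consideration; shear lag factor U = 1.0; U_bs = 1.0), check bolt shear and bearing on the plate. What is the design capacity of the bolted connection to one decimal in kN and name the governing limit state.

Bolt shear: A_b = π(20)²/4 = 314.16 mm². φR_n = 0.75 × 372 × 314.16 × 8 × 1 = 701.2 kN.
Bearing (10 mm plate, F_u = 450 MPa): end bolts L_c = 40 − 22/2 = 29, R_n = min(1.2×29×10×450, 2.4×20×10×450) = 156.6 kN/bolt; interior L_c = 64 − 22 = 42, R_n = 216 kN/bolt. φR_n = 0.75 × (2×156.6 + 6×216) = 1206.9 kN.
Governing: min(701.2, 1206.9) = 701.2 kN → bolt shear.

701.2 kN (bolt shear governs)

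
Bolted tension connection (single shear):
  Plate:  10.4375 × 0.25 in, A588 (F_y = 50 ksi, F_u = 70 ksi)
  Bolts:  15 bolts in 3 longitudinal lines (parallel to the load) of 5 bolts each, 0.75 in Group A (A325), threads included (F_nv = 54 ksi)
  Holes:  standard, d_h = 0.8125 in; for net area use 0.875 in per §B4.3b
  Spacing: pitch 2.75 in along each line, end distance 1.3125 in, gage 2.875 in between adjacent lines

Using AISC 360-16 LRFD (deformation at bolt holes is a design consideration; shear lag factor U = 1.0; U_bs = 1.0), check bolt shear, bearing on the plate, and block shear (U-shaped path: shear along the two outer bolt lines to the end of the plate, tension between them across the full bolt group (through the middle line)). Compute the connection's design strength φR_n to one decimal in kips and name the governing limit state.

184.4 kips (block shear governs)

Bolt shear: A_b = π(0.75)²/4 = 0.44179 in². φR_n = 0.75 × 54 × 0.44179 × 15 × 1 = 268.4 kips.
Bearing (0.25 in plate, F_u = 70 ksi): end bolts L_c = 1.3125 − 0.8125/2 = 0.90625, R_n = min(1.2×0.90625×0.25×70, 2.4×0.75×0.25×70) = 19.031 kips/bolt; interior L_c = 2.75 − 0.8125 = 1.9375, R_n = 31.5 kips/bolt. φR_n = 0.75 × (3×19.031 + 12×31.5) = 326.3 kips.
Block shear: shear path 2×[1.3125+4×2.75] = 2×12.3125 in, A_gv = 6.1563, A_nv = 2×(12.3125 − 4.5×0.875)×0.25 = 4.1875 in²; tension across gage: (5.75 − 2×0.875)×0.25 = 1 in². R_n = min(0.6×70×4.1875, 0.6×50×6.1563) + 1.0×70×1 = min(175.88, 184.69) + 70 = 245.88 kips. φR_n = 0.75 × 245.88 = 184.4 kips.
Governing: min(268.4, 326.3, 184.4) = 184.4 kips → block shear.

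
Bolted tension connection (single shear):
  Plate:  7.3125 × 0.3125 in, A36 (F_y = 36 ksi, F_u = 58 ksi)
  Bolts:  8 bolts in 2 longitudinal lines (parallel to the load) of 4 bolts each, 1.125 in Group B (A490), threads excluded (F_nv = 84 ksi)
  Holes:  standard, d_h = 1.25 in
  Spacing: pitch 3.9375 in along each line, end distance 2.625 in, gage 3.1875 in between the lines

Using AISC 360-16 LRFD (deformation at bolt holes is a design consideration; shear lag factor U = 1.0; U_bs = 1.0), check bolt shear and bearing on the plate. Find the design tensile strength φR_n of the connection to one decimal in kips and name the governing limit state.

285.5 kips (bearing governs)

Bolt shear: A_b = π(1.125)²/4 = 0.99402 in². φR_n = 0.75 × 84 × 0.99402 × 8 × 1 = 501.0 kips.
Bearing (0.3125 in plate, F_u = 58 ksi): end bolts L_c = 2.625 − 1.25/2 = 2, R_n = min(1.2×2×0.3125×58, 2.4×1.125×0.3125×58) = 43.5 kips/bolt; interior L_c = 3.9375 − 1.25 = 2.6875, R_n = 48.938 kips/bolt. φR_n = 0.75 × (2×43.5 + 6×48.938) = 285.5 kips.
Governing: min(501.0, 285.5) = 285.5 kips → bearing.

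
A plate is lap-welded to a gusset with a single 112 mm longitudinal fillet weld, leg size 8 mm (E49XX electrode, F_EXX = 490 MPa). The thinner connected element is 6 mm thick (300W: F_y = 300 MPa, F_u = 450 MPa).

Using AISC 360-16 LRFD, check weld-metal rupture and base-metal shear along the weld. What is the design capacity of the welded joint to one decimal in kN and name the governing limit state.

Weld metal: throat = 0.707×8 = 5.656 mm, L = 112 mm. φR_n = 0.75 × 0.6 × 490 × 5.656 × 112 = 139.7 kN.
Base metal shear (6 mm plate): yield φR_n = 1.0×0.6×300×6×112 = 121.0 kN; rupture φR_n = 0.75×0.6×450×6×112 = 136.1 kN; take 121.0 kN (yield).
Governing: min(139.7, 121.0) = 121.0 kN → base-metal shear.

121.0 kN (base-metal shear governs)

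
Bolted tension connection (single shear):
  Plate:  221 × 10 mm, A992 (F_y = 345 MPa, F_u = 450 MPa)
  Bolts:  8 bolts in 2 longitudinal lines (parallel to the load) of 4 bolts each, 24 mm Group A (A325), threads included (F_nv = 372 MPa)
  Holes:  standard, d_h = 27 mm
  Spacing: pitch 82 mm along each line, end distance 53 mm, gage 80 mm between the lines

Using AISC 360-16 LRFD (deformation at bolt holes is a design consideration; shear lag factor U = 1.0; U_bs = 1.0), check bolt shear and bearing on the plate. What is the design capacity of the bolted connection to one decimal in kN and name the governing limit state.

1009.7 kN (bolt shear governs)

Bolt shear: A_b = π(24)²/4 = 452.39 mm². φR_n = 0.75 × 372 × 452.39 × 8 × 1 = 1009.7 kN.
Bearing (10 mm plate, F_u = 450 MPa): end bolts L_c = 53 − 27/2 = 39.5, R_n = min(1.2×39.5×10×450, 2.4×24×10×450) = 213.3 kN/bolt; interior L_c = 82 − 27 = 55, R_n = 259.2 kN/bolt. φR_n = 0.75 × (2×213.3 + 6×259.2) = 1486.4 kN.
Governing: min(1009.7, 1486.4) = 1009.7 kN → bolt shear.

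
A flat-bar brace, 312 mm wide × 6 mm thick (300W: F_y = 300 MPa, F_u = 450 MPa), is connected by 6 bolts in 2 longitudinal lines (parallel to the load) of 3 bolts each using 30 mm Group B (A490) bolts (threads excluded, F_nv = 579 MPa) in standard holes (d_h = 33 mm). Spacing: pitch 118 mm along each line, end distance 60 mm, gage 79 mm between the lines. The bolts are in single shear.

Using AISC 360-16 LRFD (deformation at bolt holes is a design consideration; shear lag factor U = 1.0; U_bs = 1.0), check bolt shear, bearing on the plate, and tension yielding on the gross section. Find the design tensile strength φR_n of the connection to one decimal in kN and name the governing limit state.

Bolt shear: A_b = π(30)²/4 = 706.86 mm². φR_n = 0.75 × 579 × 706.86 × 6 × 1 = 1841.7 kN.
Bearing (6 mm plate, F_u = 450 MPa): end bolts L_c = 60 − 33/2 = 43.5, R_n = min(1.2×43.5×6×450, 2.4×30×6×450) = 140.94 kN/bolt; interior L_c = 118 − 33 = 85, R_n = 194.4 kN/bolt. φR_n = 0.75 × (2×140.94 + 4×194.4) = 794.6 kN.
Tension yield (gross): A_g = 312×6 = 1872 mm². φR_n = 0.90 × 300 × 1872 = 505.4 kN.
Governing: min(1841.7, 794.6, 505.4) = 505.4 kN → gross-section yield.

505.4 kN (gross-section yield governs)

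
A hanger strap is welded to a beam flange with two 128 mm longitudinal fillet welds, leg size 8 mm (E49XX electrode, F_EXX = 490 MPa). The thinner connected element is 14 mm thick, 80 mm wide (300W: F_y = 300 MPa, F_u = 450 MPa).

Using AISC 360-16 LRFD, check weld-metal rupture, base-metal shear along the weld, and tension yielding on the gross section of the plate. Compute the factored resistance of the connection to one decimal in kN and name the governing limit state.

302.4 kN (gross-section yield governs)

Weld metal: throat = 0.707×8 = 5.656 mm, L = 2×128 = 256 mm. φR_n = 0.75 × 0.6 × 490 × 5.656 × 256 = 319.3 kN.
Base metal shear (14 mm plate): yield φR_n = 1.0×0.6×300×14×256 = 645.1 kN; rupture φR_n = 0.75×0.6×450×14×256 = 725.8 kN; take 645.1 kN (yield).
Tension yield (gross): A_g = 80×14 = 1120 mm². φR_n = 0.90 × 300 × 1120 = 302.4 kN.
Governing: min(319.3, 645.1, 302.4) = 302.4 kN → gross-section yield.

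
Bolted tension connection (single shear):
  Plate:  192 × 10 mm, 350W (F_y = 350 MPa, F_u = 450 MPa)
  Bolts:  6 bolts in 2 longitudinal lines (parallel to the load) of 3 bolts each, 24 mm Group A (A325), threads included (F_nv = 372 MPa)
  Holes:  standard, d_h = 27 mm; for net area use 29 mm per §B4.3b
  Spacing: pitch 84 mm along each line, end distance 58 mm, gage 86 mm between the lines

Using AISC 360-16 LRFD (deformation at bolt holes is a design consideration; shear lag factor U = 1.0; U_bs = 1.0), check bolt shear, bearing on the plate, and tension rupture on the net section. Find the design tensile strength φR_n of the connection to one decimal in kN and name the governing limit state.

Bolt shear: A_b = π(24)²/4 = 452.39 mm². φR_n = 0.75 × 372 × 452.39 × 6 × 1 = 757.3 kN.
Bearing (10 mm plate, F_u = 450 MPa): end bolts L_c = 58 − 27/2 = 44.5, R_n = min(1.2×44.5×10×450, 2.4×24×10×450) = 240.3 kN/bolt; interior L_c = 84 − 27 = 57, R_n = 259.2 kN/bolt. φR_n = 0.75 × (2×240.3 + 4×259.2) = 1138.1 kN.
Tension rupture (net): A_n = (192 − 2×29)×10 = 1340 mm² (U = 1.0, A_e = A_n). φR_n = 0.75 × 450 × 1340 = 452.3 kN.
Governing: min(757.3, 1138.1, 452.3) = 452.3 kN → net-section rupture.

452.3 kN (net-section rupture governs)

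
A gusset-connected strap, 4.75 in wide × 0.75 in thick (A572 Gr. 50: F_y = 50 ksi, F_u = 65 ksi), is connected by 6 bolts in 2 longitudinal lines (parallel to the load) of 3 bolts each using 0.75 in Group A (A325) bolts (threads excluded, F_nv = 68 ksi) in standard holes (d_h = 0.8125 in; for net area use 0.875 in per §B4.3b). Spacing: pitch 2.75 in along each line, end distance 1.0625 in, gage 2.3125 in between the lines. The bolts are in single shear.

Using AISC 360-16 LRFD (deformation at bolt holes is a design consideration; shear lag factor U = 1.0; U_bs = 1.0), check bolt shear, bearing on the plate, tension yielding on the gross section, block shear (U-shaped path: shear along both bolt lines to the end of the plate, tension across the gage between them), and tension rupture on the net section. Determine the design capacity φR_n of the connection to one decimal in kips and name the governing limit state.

Bolt shear: A_b = π(0.75)²/4 = 0.44179 in². φR_n = 0.75 × 68 × 0.44179 × 6 × 1 = 135.2 kips.
Bearing (0.75 in plate, F_u = 65 ksi): end bolts L_c = 1.0625 − 0.8125/2 = 0.65625, R_n = min(1.2×0.65625×0.75×65, 2.4×0.75×0.75×65) = 38.391 kips/bolt; interior L_c = 2.75 − 0.8125 = 1.9375, R_n = 87.75 kips/bolt. φR_n = 0.75 × (2×38.391 + 4×87.75) = 320.8 kips.
Tension yield (gross): A_g = 4.75×0.75 = 3.5625 in². φR_n = 0.90 × 50 × 3.5625 = 160.3 kips.
Block shear: shear path 2×[1.0625+2×2.75] = 2×6.5625 in, A_gv = 9.8438, A_nv = 2×(6.5625 − 2.5×0.875)×0.75 = 6.5625 in²; tension across gage: (2.3125 − 1×0.875)×0.75 = 1.0781 in². R_n = min(0.6×65×6.5625, 0.6×50×9.8438) + 1.0×65×1.0781 = min(255.94, 295.31) + 70.077 = 326.02 kips. φR_n = 0.75 × 326.02 = 244.5 kips.
Tension rupture (net): A_n = (4.75 − 2×0.875)×0.75 = 2.25 in² (U = 1.0, A_e = A_n). φR_n = 0.75 × 65 × 2.25 = 109.7 kips.
Governing: min(135.2, 320.8, 160.3, 244.5, 109.7) = 109.7 kips → net-section rupture.

109.7 kips (net-section rupture governs)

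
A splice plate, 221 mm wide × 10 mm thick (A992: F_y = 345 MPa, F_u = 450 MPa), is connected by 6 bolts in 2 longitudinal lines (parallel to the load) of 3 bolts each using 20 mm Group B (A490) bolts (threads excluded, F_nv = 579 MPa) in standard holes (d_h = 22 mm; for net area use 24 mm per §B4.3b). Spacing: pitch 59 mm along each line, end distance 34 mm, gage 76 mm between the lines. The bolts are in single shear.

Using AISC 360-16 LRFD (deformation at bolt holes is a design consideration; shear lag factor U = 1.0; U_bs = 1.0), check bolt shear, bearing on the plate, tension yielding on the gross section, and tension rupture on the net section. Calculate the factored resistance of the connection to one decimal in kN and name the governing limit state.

583.9 kN (net-section rupture governs)

Bolt shear: A_b = π(20)²/4 = 314.16 mm². φR_n = 0.75 × 579 × 314.16 × 6 × 1 = 818.5 kN.
Bearing (10 mm plate, F_u = 450 MPa): end bolts L_c = 34 − 22/2 = 23, R_n = min(1.2×23×10×450, 2.4×20×10×450) = 124.2 kN/bolt; interior L_c = 59 − 22 = 37, R_n = 199.8 kN/bolt. φR_n = 0.75 × (2×124.2 + 4×199.8) = 785.7 kN.
Tension yield (gross): A_g = 221×10 = 2210 mm². φR_n = 0.90 × 345 × 2210 = 686.2 kN.
Tension rupture (net): A_n = (221 − 2×24)×10 = 1730 mm² (U = 1.0, A_e = A_n). φR_n = 0.75 × 450 × 1730 = 583.9 kN.
Governing: min(818.5, 785.7, 686.2, 583.9) = 583.9 kN → net-section rupture.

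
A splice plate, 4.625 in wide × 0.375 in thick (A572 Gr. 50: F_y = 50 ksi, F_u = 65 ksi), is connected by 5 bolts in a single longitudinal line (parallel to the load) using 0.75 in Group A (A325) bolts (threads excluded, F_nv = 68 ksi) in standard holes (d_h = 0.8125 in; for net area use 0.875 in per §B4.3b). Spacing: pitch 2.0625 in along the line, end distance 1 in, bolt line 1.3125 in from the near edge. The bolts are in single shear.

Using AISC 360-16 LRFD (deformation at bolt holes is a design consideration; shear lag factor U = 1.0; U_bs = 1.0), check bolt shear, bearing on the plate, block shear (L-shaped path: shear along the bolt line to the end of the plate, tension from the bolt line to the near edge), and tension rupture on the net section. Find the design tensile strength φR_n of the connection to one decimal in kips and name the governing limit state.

68.6 kips (net-section rupture governs)

Bolt shear: A_b = π(0.75)²/4 = 0.44179 in². φR_n = 0.75 × 68 × 0.44179 × 5 × 1 = 112.7 kips.
Bearing (0.375 in plate, F_u = 65 ksi): end bolts L_c = 1 − 0.8125/2 = 0.59375, R_n = min(1.2×0.59375×0.375×65, 2.4×0.75×0.375×65) = 17.367 kips/bolt; interior L_c = 2.0625 − 0.8125 = 1.25, R_n = 36.563 kips/bolt. φR_n = 0.75 × (1×17.367 + 4×36.563) = 122.7 kips.
Block shear: shear path 1×[1+4×2.0625] = 1×9.25 in, A_gv = 3.4688, A_nv = 1×(9.25 − 4.5×0.875)×0.375 = 1.9922 in²; tension to near edge: (1.3125 − 0.5×0.875)×0.375 = 0.32813 in². R_n = min(0.6×65×1.9922, 0.6×50×3.4688) + 1.0×65×0.32813 = min(77.696, 104.06) + 21.328 = 99.024 kips. φR_n = 0.75 × 99.024 = 74.3 kips.
Tension rupture (net): A_n = (4.625 − 1×0.875)×0.375 = 1.4063 in² (U = 1.0, A_e = A_n). φR_n = 0.75 × 65 × 1.4063 = 68.6 kips.
Governing: min(112.7, 122.7, 74.3, 68.6) = 68.6 kips → net-section rupture.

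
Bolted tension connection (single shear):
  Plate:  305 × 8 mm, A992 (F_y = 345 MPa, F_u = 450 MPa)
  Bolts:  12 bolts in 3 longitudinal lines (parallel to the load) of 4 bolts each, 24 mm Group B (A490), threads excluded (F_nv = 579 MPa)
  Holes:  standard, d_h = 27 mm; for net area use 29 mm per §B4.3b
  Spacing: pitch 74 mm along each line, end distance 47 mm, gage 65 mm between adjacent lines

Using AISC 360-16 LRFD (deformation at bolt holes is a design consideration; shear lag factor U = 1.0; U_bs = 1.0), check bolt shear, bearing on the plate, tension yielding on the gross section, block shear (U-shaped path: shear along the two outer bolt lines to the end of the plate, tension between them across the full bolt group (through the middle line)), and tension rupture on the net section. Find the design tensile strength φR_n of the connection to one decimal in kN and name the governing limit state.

588.6 kN (net-section rupture governs)

Bolt shear: A_b = π(24)²/4 = 452.39 mm². φR_n = 0.75 × 579 × 452.39 × 12 × 1 = 2357.4 kN.
Bearing (8 mm plate, F_u = 450 MPa): end bolts L_c = 47 − 27/2 = 33.5, R_n = min(1.2×33.5×8×450, 2.4×24×8×450) = 144.72 kN/bolt; interior L_c = 74 − 27 = 47, R_n = 203.04 kN/bolt. φR_n = 0.75 × (3×144.72 + 9×203.04) = 1696.1 kN.
Tension yield (gross): A_g = 305×8 = 2440 mm². φR_n = 0.90 × 345 × 2440 = 757.6 kN.
Block shear: shear path 2×[47+3×74] = 2×269 mm, A_gv = 4304, A_nv = 2×(269 − 3.5×29)×8 = 2680 mm²; tension across gage: (130 − 2×29)×8 = 576 mm². R_n = min(0.6×450×2680, 0.6×345×4304) + 1.0×450×576 = min(723.6, 890.93) + 259.2 = 982.8 kN. φR_n = 0.75 × 982.8 = 737.1 kN.
Tension rupture (net): A_n = (305 − 3×29)×8 = 1744 mm² (U = 1.0, A_e = A_n). φR_n = 0.75 × 450 × 1744 = 588.6 kN.
Governing: min(2357.4, 1696.1, 757.6, 737.1, 588.6) = 588.6 kN → net-section rupture.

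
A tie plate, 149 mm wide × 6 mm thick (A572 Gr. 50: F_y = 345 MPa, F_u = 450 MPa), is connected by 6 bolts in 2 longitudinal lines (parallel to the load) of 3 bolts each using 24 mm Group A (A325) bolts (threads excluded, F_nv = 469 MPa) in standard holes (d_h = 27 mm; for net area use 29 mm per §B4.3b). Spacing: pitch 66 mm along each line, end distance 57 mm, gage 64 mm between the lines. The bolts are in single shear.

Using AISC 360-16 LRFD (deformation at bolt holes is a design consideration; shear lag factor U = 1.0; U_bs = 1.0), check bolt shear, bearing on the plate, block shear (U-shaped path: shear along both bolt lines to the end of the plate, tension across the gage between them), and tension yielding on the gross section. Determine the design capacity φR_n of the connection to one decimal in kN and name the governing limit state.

Bolt shear: A_b = π(24)²/4 = 452.39 mm². φR_n = 0.75 × 469 × 452.39 × 6 × 1 = 954.8 kN.
Bearing (6 mm plate, F_u = 450 MPa): end bolts L_c = 57 − 27/2 = 43.5, R_n = min(1.2×43.5×6×450, 2.4×24×6×450) = 140.94 kN/bolt; interior L_c = 66 − 27 = 39, R_n = 126.36 kN/bolt. φR_n = 0.75 × (2×140.94 + 4×126.36) = 590.5 kN.
Block shear: shear path 2×[57+2×66] = 2×189 mm, A_gv = 2268, A_nv = 2×(189 − 2.5×29)×6 = 1398 mm²; tension across gage: (64 − 1×29)×6 = 210 mm². R_n = min(0.6×450×1398, 0.6×345×2268) + 1.0×450×210 = min(377.46, 469.48) + 94.5 = 471.96 kN. φR_n = 0.75 × 471.96 = 354.0 kN.
Tension yield (gross): A_g = 149×6 = 894 mm². φR_n = 0.90 × 345 × 894 = 277.6 kN.
Governing: min(954.8, 590.5, 354.0, 277.6) = 277.6 kN → gross-section yield.

277.6 kN (gross-section yield governs)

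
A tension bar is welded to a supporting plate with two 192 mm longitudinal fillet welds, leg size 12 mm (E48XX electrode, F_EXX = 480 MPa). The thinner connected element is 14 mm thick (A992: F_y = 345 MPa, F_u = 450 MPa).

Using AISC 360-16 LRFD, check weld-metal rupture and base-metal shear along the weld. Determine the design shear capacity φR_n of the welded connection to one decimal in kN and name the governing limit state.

Weld metal: throat = 0.707×12 = 8.484 mm, L = 2×192 = 384 mm. φR_n = 0.75 × 0.6 × 480 × 8.484 × 384 = 703.7 kN.
Base metal shear (14 mm plate): yield φR_n = 1.0×0.6×345×14×384 = 1112.8 kN; rupture φR_n = 0.75×0.6×450×14×384 = 1088.6 kN; take 1088.6 kN (rupture).
Governing: min(703.7, 1088.6) = 703.7 kN → weld metal.

703.7 kN (weld metal governs)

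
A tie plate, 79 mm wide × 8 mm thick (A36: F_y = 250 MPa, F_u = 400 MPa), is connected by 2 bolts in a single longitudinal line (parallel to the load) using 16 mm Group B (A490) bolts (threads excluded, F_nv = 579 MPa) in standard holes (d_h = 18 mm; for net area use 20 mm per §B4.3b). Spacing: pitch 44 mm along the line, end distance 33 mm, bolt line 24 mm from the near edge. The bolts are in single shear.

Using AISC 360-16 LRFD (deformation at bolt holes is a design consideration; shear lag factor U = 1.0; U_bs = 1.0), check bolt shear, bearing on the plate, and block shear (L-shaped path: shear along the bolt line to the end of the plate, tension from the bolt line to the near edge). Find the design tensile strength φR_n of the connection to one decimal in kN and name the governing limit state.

101.3 kN (block shear governs)

Bolt shear: A_b = π(16)²/4 = 201.06 mm². φR_n = 0.75 × 579 × 201.06 × 2 × 1 = 174.6 kN.
Bearing (8 mm plate, F_u = 400 MPa): end bolts L_c = 33 − 18/2 = 24, R_n = min(1.2×24×8×400, 2.4×16×8×400) = 92.16 kN/bolt; interior L_c = 44 − 18 = 26, R_n = 99.84 kN/bolt. φR_n = 0.75 × (1×92.16 + 1×99.84) = 144.0 kN.
Block shear: shear path 1×[33+1×44] = 1×77 mm, A_gv = 616, A_nv = 1×(77 − 1.5×20)×8 = 376 mm²; tension to near edge: (24 − 0.5×20)×8 = 112 mm². R_n = min(0.6×400×376, 0.6×250×616) + 1.0×400×112 = min(90.24, 92.4) + 44.8 = 135.04 kN. φR_n = 0.75 × 135.04 = 101.3 kN.
Governing: min(174.6, 144.0, 101.3) = 101.3 kN → block shear.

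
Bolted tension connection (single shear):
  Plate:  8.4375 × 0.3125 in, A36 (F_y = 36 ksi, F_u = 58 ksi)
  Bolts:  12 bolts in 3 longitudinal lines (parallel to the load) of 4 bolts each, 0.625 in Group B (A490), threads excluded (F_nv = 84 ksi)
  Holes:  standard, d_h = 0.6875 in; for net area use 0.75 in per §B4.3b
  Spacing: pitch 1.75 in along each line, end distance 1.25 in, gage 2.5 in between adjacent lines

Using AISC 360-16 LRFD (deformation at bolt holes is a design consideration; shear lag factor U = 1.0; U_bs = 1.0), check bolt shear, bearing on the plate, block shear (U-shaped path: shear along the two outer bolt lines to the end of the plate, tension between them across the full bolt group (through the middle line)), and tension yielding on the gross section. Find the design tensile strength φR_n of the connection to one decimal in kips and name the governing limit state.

85.4 kips (gross-section yield governs)

Bolt shear: A_b = π(0.625)²/4 = 0.3068 in². φR_n = 0.75 × 84 × 0.3068 × 12 × 1 = 231.9 kips.
Bearing (0.3125 in plate, F_u = 58 ksi): end bolts L_c = 1.25 − 0.6875/2 = 0.90625, R_n = min(1.2×0.90625×0.3125×58, 2.4×0.625×0.3125×58) = 19.711 kips/bolt; interior L_c = 1.75 − 0.6875 = 1.0625, R_n = 23.109 kips/bolt. φR_n = 0.75 × (3×19.711 + 9×23.109) = 200.3 kips.
Block shear: shear path 2×[1.25+3×1.75] = 2×6.5 in, A_gv = 4.0625, A_nv = 2×(6.5 − 3.5×0.75)×0.3125 = 2.4219 in²; tension across gage: (5 − 2×0.75)×0.3125 = 1.0938 in². R_n = min(0.6×58×2.4219, 0.6×36×4.0625) + 1.0×58×1.0938 = min(84.282, 87.75) + 63.44 = 147.72 kips. φR_n = 0.75 × 147.72 = 110.8 kips.
Tension yield (gross): A_g = 8.4375×0.3125 = 2.6367 in². φR_n = 0.90 × 36 × 2.6367 = 85.4 kips.
Governing: min(231.9, 200.3, 110.8, 85.4) = 85.4 kips → gross-section yield.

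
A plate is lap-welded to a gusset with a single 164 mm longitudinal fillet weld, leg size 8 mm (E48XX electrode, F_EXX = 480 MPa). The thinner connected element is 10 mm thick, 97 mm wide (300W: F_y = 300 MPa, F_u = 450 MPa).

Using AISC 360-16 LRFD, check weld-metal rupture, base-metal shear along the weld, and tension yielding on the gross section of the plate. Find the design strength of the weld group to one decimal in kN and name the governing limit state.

Weld metal: throat = 0.707×8 = 5.656 mm, L = 164 mm. φR_n = 0.75 × 0.6 × 480 × 5.656 × 164 = 200.4 kN.
Base metal shear (10 mm plate): yield φR_n = 1.0×0.6×300×10×164 = 295.2 kN; rupture φR_n = 0.75×0.6×450×10×164 = 332.1 kN; take 295.2 kN (yield).
Tension yield (gross): A_g = 97×10 = 970 mm². φR_n = 0.90 × 300 × 970 = 261.9 kN.
Governing: min(200.4, 295.2, 261.9) = 200.4 kN → weld metal.

200.4 kN (weld metal governs)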